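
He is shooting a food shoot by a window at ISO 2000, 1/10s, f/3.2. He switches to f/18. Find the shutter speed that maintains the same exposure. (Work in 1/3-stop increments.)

3.2 s

Aperture: f/3.2 → f/3.5 → f/4 → f/4.5 → f/5 → f/5.6 → f/6.3 → f/7.1 → f/8 → f/9 → f/10 → f/11 → f/13 → f/14 → f/16 → f/18 — 5 stops stopped down (darker).
Need 5 stops brighter from the shutter speed: 1/10 → 1/8 → 1/6 → 1/5 → 1/4 → 0.3 → 0.4 → 0.5 → 0.6 → 0.8 → 1 → 1.3 → 1.6 → 2 → 2.5 → 3.2.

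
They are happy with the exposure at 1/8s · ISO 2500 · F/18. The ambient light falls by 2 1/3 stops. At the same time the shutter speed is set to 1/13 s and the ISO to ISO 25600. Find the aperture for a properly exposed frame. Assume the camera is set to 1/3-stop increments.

f/20

Scene light: 2 1/3 stops darker.
Shutter speed: 1/8 → 1/10 → 1/13 — 2/3 stop faster (darker).
ISO: 2500 → 3200 → 4000 → 5000 → 6400 → 8000 → 10000 → 12800 → 16000 → 20000 → 25600 — 3 1/3 stops higher (brighter).
Net so far: 1/3 stop brighter. Aperture: f/18 → f/20.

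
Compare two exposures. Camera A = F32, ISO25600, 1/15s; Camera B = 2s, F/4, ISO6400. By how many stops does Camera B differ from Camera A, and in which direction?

9 stops brighter

Aperture: f/32 → f/22 → f/16 → f/11 → f/8 → f/5.6 → f/4 — 6 stops wider (brighter).
Shutter speed: 1/15 → 1/8 → 1/4 → 1/2 → 1 → 2 — 5 stops slower (brighter).
ISO: 25600 → 12800 → 6400 — 2 stops dropped (darker).
Net: +6 +5 −2 = +9 stops.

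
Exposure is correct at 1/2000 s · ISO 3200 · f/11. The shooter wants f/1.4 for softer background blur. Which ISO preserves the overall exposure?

ISO 50

Aperture: f/11 → f/8 → f/5.6 → f/4 → f/2.8 → f/2 → f/1.4 — 6 stops larger aperture (brighter).
Need 6 stops darker from the ISO: 3200 → 1600 → 800 → 400 → 200 → 100 → 50.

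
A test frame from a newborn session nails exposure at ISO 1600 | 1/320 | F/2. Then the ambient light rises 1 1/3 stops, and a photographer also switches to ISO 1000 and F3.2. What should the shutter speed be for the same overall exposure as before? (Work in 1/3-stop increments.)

1/200s

Scene light: 1 1/3 stops brighter.
ISO: 1600 → 1250 → 1000 — 2/3 stop dropped (darker).
Aperture: f/2 → f/2.2 → f/2.5 → f/2.8 → f/3.2 — 1 1/3 stops narrower (darker).
Net so far: 2/3 stop darker. Shutter speed: 1/320 → 1/250 → 1/200.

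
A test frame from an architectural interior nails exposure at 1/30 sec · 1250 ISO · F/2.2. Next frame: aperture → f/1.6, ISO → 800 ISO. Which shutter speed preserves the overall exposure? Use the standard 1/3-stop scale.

1/40s

Aperture: f/2.2 → f/2 → f/1.8 → f/1.6 — 1 stop larger aperture (brighter).
ISO: 1250 → 1000 → 800 — 2/3 stop lower (darker).
Net change so far: 1/3 stop brighter. Offset with the shutter speed: 1/30 → 1/40.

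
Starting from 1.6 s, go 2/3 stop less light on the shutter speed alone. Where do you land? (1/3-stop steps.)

1 s

Shutter speed: 1.6 → 1.3 → 1 — 2/3 stop faster (darker).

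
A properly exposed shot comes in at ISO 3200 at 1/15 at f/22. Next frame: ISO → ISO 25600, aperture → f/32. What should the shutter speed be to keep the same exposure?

ISO: 3200 → 6400 → 12800 → 25600 — 3 stops higher (brighter).
Aperture: f/22 → f/32 — 1 stop narrower (darker).
Net change so far: 2 stops brighter. Offset with the shutter speed: 1/15 → 1/30 → 1/60.

1/60s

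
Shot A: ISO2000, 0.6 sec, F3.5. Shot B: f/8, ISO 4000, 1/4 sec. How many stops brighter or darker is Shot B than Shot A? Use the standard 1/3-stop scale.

2 2/3 stops darker

Aperture: f/3.5 → f/4 → f/4.5 → f/5 → f/5.6 → f/6.3 → f/7.1 → f/8 — 2 1/3 stops narrower (darker).
Shutter speed: 0.6 → 0.5 → 0.4 → 0.3 → 1/4 — 1 1/3 stops faster (darker).
ISO: 2000 → 2500 → 3200 → 4000 — 1 stop raised (brighter).
Net: −2 1/3 −1 1/3 +1 = −2 2/3 stops.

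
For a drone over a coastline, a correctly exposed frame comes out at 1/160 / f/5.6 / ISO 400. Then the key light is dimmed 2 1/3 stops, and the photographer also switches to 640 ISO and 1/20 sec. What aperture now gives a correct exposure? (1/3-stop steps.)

f/9

Scene light: 2 1/3 stops darker.
ISO: 400 → 500 → 640 — 2/3 stop higher (brighter).
Shutter speed: 1/160 → 1/125 → 1/100 → 1/80 → 1/60 → 1/50 → 1/40 → 1/30 → 1/25 → 1/20 — 3 stops longer (brighter).
Net so far: 1 1/3 stops brighter. Aperture: f/5.6 → f/6.3 → f/7.1 → f/8 → f/9.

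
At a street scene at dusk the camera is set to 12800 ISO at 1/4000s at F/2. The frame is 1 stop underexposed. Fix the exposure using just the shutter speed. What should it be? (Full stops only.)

1/2000s

Underexposed by 1 stop → need 1 stop brighter.
Shutter speed: 1/4000 → 1/2000.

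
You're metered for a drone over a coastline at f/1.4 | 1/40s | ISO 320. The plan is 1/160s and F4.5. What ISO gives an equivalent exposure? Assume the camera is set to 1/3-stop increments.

Shutter speed: 1/40 → 1/50 → 1/60 → 1/80 → 1/100 → 1/125 → 1/160 — 2 stops shorter (darker).
Aperture: f/1.4 → f/1.6 → f/1.8 → f/2 → f/2.2 → f/2.5 → f/2.8 → f/3.2 → f/3.5 → f/4 → f/4.5 — 3 1/3 stops smaller aperture (darker).
Net change so far: 5 1/3 stops darker. Offset with the ISO: 320 → 400 → 500 → 640 → 800 → 1000 → 1250 → 1600 → 2000 → 2500 → 3200 → 4000 → 5000 → 6400 → 8000 → 10000 → 12800.

ISO 12800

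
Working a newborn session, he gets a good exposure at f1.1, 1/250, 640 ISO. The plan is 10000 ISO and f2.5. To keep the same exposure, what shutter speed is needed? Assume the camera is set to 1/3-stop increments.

ISO: 640 → 800 → 1000 → 1250 → 1600 → 2000 → 2500 → 3200 → 4000 → 5000 → 6400 → 8000 → 10000 — 4 stops higher (brighter).
Aperture: f/1.1 → f/1.2 → f/1.4 → f/1.6 → f/1.8 → f/2 → f/2.2 → f/2.5 — 2 1/3 stops stopped down (darker).
Net change so far: 1 2/3 stops brighter. Offset with the shutter speed: 1/250 → 1/320 → 1/400 → 1/500 → 1/640 → 1/800.

1/800s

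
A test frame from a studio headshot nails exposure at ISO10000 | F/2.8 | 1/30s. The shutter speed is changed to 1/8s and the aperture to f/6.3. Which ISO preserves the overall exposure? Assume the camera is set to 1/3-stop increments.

ISO 12800

Shutter speed: 1/30 → 1/25 → 1/20 → 1/15 → 1/13 → 1/10 → 1/8 — 2 stops slower (brighter).
Aperture: f/2.8 → f/3.2 → f/3.5 → f/4 → f/4.5 → f/5 → f/5.6 → f/6.3 — 2 1/3 stops narrower (darker).
Net change so far: 1/3 stop darker. Offset with the ISO: 10000 → 12800.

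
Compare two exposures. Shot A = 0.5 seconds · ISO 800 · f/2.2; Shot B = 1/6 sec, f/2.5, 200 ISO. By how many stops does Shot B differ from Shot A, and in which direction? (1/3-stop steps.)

Aperture: f/2.2 → f/2.5 — 1/3 stop smaller aperture (darker).
Shutter speed: 0.5 → 0.4 → 0.3 → 1/4 → 1/5 → 1/6 — 1 2/3 stops faster (darker).
ISO: 800 → 640 → 500 → 400 → 320 → 250 → 200 — 2 stops lower (darker).
Net: −1/3 −1 2/3 −2 = −4 stops.

4 stops darker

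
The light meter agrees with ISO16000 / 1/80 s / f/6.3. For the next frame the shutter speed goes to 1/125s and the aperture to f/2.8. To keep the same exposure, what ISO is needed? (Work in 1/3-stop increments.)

ISO 5000

Shutter speed: 1/80 → 1/100 → 1/125 — 2/3 stop faster (darker).
Aperture: f/6.3 → f/5.6 → f/5 → f/4.5 → f/4 → f/3.5 → f/3.2 → f/2.8 — 2 1/3 stops wider (brighter).
Net change so far: 1 2/3 stops brighter. Offset with the ISO: 16000 → 12800 → 10000 → 8000 → 6400 → 5000.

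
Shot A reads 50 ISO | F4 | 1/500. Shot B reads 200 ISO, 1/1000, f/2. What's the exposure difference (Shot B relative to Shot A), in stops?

3 stops brighter

Aperture: f/4 → f/2.8 → f/2 — 2 stops larger aperture (brighter).
Shutter speed: 1/500 → 1/1000 — 1 stop faster (darker).
ISO: 50 → 100 → 200 — 2 stops raised (brighter).
Net: +2 −1 +2 = +3 stops.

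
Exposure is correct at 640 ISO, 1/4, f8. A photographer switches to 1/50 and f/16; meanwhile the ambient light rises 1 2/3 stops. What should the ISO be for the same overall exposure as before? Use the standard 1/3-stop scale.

Scene light: 1 2/3 stops brighter.
Shutter speed: 1/4 → 1/5 → 1/6 → 1/8 → 1/10 → 1/13 → 1/15 → 1/20 → 1/25 → 1/30 → 1/40 → 1/50 — 3 2/3 stops shorter (darker).
Aperture: f/8 → f/9 → f/10 → f/11 → f/13 → f/14 → f/16 — 2 stops narrower (darker).
Net so far: 4 stops darker. ISO: 640 → 800 → 1000 → 1250 → 1600 → 2000 → 2500 → 3200 → 4000 → 5000 → 6400 → 8000 → 10000.

ISO 10000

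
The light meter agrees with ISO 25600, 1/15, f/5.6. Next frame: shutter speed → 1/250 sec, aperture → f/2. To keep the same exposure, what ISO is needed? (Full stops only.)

Shutter speed: 1/15 → 1/30 → 1/60 → 1/125 → 1/250 — 4 stops shorter (darker).
Aperture: f/5.6 → f/4 → f/2.8 → f/2 — 3 stops wider (brighter).
Net change so far: 1 stop darker. Offset with the ISO: 25600 → 51200.

ISO 51200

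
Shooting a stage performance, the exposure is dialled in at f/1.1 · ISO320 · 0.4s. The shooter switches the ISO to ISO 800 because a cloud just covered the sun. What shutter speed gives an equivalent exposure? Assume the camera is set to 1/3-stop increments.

ISO: 320 → 400 → 500 → 640 → 800 — 1 1/3 stops higher (brighter).
Need 1 1/3 stops darker from the shutter speed: 0.4 → 0.3 → 1/4 → 1/5 → 1/6.

1/6s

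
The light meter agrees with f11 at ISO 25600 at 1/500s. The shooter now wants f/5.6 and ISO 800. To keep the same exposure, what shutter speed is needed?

Aperture: f/11 → f/8 → f/5.6 — 2 stops wider (brighter).
ISO: 25600 → 12800 → 6400 → 3200 → 1600 → 800 — 5 stops lower (darker).
Net change so far: 3 stops darker. Offset with the shutter speed: 1/500 → 1/250 → 1/125 → 1/60.

1/60s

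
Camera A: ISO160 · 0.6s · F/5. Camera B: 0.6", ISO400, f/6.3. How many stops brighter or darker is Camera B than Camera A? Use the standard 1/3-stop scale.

Aperture: f/5 → f/5.6 → f/6.3 — 2/3 stop smaller aperture (darker).
Shutter speed: unchanged.
ISO: 160 → 200 → 250 → 320 → 400 — 1 1/3 stops higher (brighter).
Net: −2/3 +1 1/3 = +2/3 stops.

2/3 stop brighter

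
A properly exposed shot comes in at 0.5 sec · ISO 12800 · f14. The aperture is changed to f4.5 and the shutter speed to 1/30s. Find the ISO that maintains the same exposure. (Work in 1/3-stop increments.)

Aperture: f/14 → f/13 → f/11 → f/10 → f/9 → f/8 → f/7.1 → f/6.3 → f/5.6 → f/5 → f/4.5 — 3 1/3 stops larger aperture (brighter).
Shutter speed: 0.5 → 0.4 → 0.3 → 1/4 → 1/5 → 1/6 → 1/8 → 1/10 → 1/13 → 1/15 → 1/20 → 1/25 → 1/30 — 4 stops shorter (darker).
Net change so far: 2/3 stop darker. Offset with the ISO: 12800 → 16000 → 20000.

ISO 20000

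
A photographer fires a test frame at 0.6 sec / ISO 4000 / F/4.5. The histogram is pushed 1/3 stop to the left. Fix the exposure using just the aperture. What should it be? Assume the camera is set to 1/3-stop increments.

f/4

Underexposed by 1/3 stop → need 1/3 stop brighter.
Aperture: f/4.5 → f/4.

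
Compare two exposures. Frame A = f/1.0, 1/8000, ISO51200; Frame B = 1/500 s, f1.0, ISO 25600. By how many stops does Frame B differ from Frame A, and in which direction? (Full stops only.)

3 stops brighter

Aperture: unchanged.
Shutter speed: 1/8000 → 1/4000 → 1/2000 → 1/1000 → 1/500 — 4 stops longer (brighter).
ISO: 51200 → 25600 — 1 stop dropped (darker).
Net: +4 −1 = +3 stops.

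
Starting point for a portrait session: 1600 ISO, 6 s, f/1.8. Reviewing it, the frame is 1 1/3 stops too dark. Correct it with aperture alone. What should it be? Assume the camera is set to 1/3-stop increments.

Underexposed by 1 1/3 stops → need 1 1/3 stops brighter.
Aperture: f/1.8 → f/1.6 → f/1.4 → f/1.2 → f/1.1.

f/1.1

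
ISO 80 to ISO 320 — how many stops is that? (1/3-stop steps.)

2 stops

80 → 100 → 125 → 160 → 200 → 250 → 320 — count the steps: 6 third-stops = 2 stops.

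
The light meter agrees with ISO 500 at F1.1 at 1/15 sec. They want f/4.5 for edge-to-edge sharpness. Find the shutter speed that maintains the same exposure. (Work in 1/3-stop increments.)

1 s

Aperture: f/1.1 → f/1.2 → f/1.4 → f/1.6 → f/1.8 → f/2 → f/2.2 → f/2.5 → f/2.8 → f/3.2 → f/3.5 → f/4 → f/4.5 — 4 stops smaller aperture (darker).
Need 4 stops brighter from the shutter speed: 1/15 → 1/13 → 1/10 → 1/8 → 1/6 → 1/5 → 1/4 → 0.3 → 0.4 → 0.5 → 0.6 → 0.8 → 1.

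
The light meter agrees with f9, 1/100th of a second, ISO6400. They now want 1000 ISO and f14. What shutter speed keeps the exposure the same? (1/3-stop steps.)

ISO: 6400 → 5000 → 4000 → 3200 → 2500 → 2000 → 1600 → 1250 → 1000 — 2 2/3 stops lower (darker).
Aperture: f/9 → f/10 → f/11 → f/13 → f/14 — 1 1/3 stops stopped down (darker).
Net change so far: 4 stops darker. Offset with the shutter speed: 1/100 → 1/80 → 1/60 → 1/50 → 1/40 → 1/30 → 1/25 → 1/20 → 1/15 → 1/13 → 1/10 → 1/8 → 1/6.

1/6s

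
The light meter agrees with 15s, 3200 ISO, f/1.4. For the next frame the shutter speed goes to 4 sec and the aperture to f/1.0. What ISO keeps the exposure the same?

Shutter speed: 15 → 8 → 4 — 2 stops faster (darker).
Aperture: f/1.4 → f/1.0 — 1 stop wider (brighter).
Net change so far: 1 stop darker. Offset with the ISO: 3200 → 6400.

ISO 6400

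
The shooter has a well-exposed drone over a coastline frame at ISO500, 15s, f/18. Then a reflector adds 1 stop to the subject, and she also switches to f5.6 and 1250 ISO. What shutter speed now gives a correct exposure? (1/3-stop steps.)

0.3 s

Scene light: 1 stop brighter.
Aperture: f/18 → f/16 → f/14 → f/13 → f/11 → f/10 → f/9 → f/8 → f/7.1 → f/6.3 → f/5.6 — 3 1/3 stops wider (brighter).
ISO: 500 → 640 → 800 → 1000 → 1250 — 1 1/3 stops raised (brighter).
Net so far: 5 2/3 stops brighter. Shutter speed: 15 → 13 → 10 → 8 → 6 → 5 → 4 → 3.2 → 2.5 → 2 → 1.6 → 1.3 → 1 → 0.8 → 0.6 → 0.5 → 0.4 → 0.3.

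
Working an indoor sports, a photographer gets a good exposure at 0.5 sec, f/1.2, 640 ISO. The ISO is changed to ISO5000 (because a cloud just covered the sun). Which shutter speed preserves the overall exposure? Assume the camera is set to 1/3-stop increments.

1/15s

ISO: 640 → 800 → 1000 → 1250 → 1600 → 2000 → 2500 → 3200 → 4000 → 5000 — 3 stops higher (brighter).
Need 3 stops darker from the shutter speed: 0.5 → 0.4 → 0.3 → 1/4 → 1/5 → 1/6 → 1/8 → 1/10 → 1/13 → 1/15.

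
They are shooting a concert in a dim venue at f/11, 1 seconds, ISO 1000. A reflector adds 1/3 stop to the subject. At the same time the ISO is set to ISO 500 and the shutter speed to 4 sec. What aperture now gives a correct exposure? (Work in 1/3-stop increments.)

Scene light: 1/3 stop brighter.
ISO: 1000 → 800 → 640 → 500 — 1 stop lower (darker).
Shutter speed: 1 → 1.3 → 1.6 → 2 → 2.5 → 3.2 → 4 — 2 stops slower (brighter).
Net so far: 1 1/3 stops brighter. Aperture: f/11 → f/13 → f/14 → f/16 → f/18.

f/18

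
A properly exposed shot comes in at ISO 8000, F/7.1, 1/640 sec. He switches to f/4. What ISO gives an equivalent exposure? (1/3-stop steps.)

Aperture: f/7.1 → f/6.3 → f/5.6 → f/5 → f/4.5 → f/4 — 1 2/3 stops larger aperture (brighter).
Need 1 2/3 stops darker from the ISO: 8000 → 6400 → 5000 → 4000 → 3200 → 2500.

ISO 2500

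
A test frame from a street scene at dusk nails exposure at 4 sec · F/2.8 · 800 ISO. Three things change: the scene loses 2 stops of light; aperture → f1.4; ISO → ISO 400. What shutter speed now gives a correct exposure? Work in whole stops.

Scene light: 2 stops darker.
Aperture: f/2.8 → f/2 → f/1.4 — 2 stops larger aperture (brighter).
ISO: 800 → 400 — 1 stop lower (darker).
Net so far: 1 stop darker. Shutter speed: 4 → 8.

8 s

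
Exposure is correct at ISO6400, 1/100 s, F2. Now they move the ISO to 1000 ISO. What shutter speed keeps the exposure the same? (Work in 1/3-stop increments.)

1/15s

ISO: 6400 → 5000 → 4000 → 3200 → 2500 → 2000 → 1600 → 1250 → 1000 — 2 2/3 stops dropped (darker).
Need 2 2/3 stops brighter from the shutter speed: 1/100 → 1/80 → 1/60 → 1/50 → 1/40 → 1/30 → 1/25 → 1/20 → 1/15.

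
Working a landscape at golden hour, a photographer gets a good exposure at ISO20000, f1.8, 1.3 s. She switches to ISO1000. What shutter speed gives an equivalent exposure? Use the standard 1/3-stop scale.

ISO: 20000 → 16000 → 12800 → 10000 → 8000 → 6400 → 5000 → 4000 → 3200 → 2500 → 2000 → 1600 → 1250 → 1000 — 4 1/3 stops lower (darker).
Need 4 1/3 stops brighter from the shutter speed: 1.3 → 1.6 → 2 → 2.5 → 3.2 → 4 → 5 → 6 → 8 → 10 → 13 → 15 → 20 → 25.

25 s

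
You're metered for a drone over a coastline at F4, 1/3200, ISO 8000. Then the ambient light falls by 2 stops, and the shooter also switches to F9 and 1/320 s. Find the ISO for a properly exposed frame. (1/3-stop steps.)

Scene light: 2 stops darker.
Aperture: f/4 → f/4.5 → f/5 → f/5.6 → f/6.3 → f/7.1 → f/8 → f/9 — 2 1/3 stops narrower (darker).
Shutter speed: 1/3200 → 1/2500 → 1/2000 → 1/1600 → 1/1250 → 1/1000 → 1/800 → 1/640 → 1/500 → 1/400 → 1/320 — 3 1/3 stops slower (brighter).
Net so far: 1 stop darker. ISO: 8000 → 10000 → 12800 → 16000.

ISO 16000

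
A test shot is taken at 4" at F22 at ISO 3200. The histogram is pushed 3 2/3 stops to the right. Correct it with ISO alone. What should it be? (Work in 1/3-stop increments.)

ISO 250

Overexposed by 3 2/3 stops → need 3 2/3 stops darker.
ISO: 3200 → 2500 → 2000 → 1600 → 1250 → 1000 → 800 → 640 → 500 → 400 → 320 → 250.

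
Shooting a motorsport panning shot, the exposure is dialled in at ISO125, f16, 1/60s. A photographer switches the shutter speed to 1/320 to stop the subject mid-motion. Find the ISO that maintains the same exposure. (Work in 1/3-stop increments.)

ISO 640

Shutter speed: 1/60 → 1/80 → 1/100 → 1/125 → 1/160 → 1/200 → 1/250 → 1/320 — 2 1/3 stops shorter (darker).
Need 2 1/3 stops brighter from the ISO: 125 → 160 → 200 → 250 → 320 → 400 → 500 → 640.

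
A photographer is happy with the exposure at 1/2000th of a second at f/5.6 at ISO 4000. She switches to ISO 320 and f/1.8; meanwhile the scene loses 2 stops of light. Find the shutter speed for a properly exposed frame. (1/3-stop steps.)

Scene light: 2 stops darker.
ISO: 4000 → 3200 → 2500 → 2000 → 1600 → 1250 → 1000 → 800 → 640 → 500 → 400 → 320 — 3 2/3 stops lower (darker).
Aperture: f/5.6 → f/5 → f/4.5 → f/4 → f/3.5 → f/3.2 → f/2.8 → f/2.5 → f/2.2 → f/2 → f/1.8 — 3 1/3 stops wider (brighter).
Net so far: 2 1/3 stops darker. Shutter speed: 1/2000 → 1/1600 → 1/1250 → 1/1000 → 1/800 → 1/640 → 1/500 → 1/400.

1/400s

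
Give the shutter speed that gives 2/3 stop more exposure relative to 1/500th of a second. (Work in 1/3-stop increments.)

1/320s

Shutter speed: 1/500 → 1/400 → 1/320 — 2/3 stop longer (brighter).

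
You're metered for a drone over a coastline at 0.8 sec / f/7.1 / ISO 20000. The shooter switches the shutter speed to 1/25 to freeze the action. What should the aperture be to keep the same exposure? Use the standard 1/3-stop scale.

f/1.6

Shutter speed: 0.8 → 0.6 → 0.5 → 0.4 → 0.3 → 1/4 → 1/5 → 1/6 → 1/8 → 1/10 → 1/13 → 1/15 → 1/20 → 1/25 — 4 1/3 stops faster (darker).
Need 4 1/3 stops brighter from the aperture: f/7.1 → f/6.3 → f/5.6 → f/5 → f/4.5 → f/4 → f/3.5 → f/3.2 → f/2.8 → f/2.5 → f/2.2 → f/2 → f/1.8 → f/1.6.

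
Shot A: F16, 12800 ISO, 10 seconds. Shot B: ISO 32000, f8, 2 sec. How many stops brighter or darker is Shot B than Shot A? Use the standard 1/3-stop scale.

Aperture: f/16 → f/14 → f/13 → f/11 → f/10 → f/9 → f/8 — 2 stops larger aperture (brighter).
Shutter speed: 10 → 8 → 6 → 5 → 4 → 3.2 → 2.5 → 2 — 2 1/3 stops shorter (darker).
ISO: 12800 → 16000 → 20000 → 25600 → 32000 — 1 1/3 stops raised (brighter).
Net: +2 −2 1/3 +1 1/3 = +1 stop.

1 stop brighter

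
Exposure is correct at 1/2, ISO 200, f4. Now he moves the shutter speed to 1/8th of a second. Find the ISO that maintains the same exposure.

ISO 800

Shutter speed: 1/2 → 1/4 → 1/8 — 2 stops faster (darker).
Need 2 stops brighter from the ISO: 200 → 400 → 800.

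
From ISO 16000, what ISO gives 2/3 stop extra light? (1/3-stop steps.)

ISO 25600

ISO: 16000 → 20000 → 25600 — 2/3 stop raised (brighter).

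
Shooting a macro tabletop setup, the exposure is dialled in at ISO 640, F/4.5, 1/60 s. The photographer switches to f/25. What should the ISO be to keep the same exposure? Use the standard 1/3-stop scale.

ISO 20000

Aperture: f/4.5 → f/5 → f/5.6 → f/6.3 → f/7.1 → f/8 → f/9 → f/10 → f/11 → f/13 → f/14 → f/16 → f/18 → f/20 → f/22 → f/25 — 5 stops stopped down (darker).
Need 5 stops brighter from the ISO: 640 → 800 → 1000 → 1250 → 1600 → 2000 → 2500 → 3200 → 4000 → 5000 → 6400 → 8000 → 10000 → 12800 → 16000 → 20000.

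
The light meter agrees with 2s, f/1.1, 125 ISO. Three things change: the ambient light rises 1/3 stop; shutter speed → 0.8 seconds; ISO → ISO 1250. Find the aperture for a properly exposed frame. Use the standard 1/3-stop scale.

f/2.5

Scene light: 1/3 stop brighter.
Shutter speed: 2 → 1.6 → 1.3 → 1 → 0.8 — 1 1/3 stops faster (darker).
ISO: 125 → 160 → 200 → 250 → 320 → 400 → 500 → 640 → 800 → 1000 → 1250 — 3 1/3 stops raised (brighter).
Net so far: 2 1/3 stops brighter. Aperture: f/1.1 → f/1.2 → f/1.4 → f/1.6 → f/1.8 → f/2 → f/2.2 → f/2.5.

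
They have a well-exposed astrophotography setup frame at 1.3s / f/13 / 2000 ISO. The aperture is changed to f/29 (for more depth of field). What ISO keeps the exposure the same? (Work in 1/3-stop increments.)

Aperture: f/13 → f/14 → f/16 → f/18 → f/20 → f/22 → f/25 → f/29 — 2 1/3 stops stopped down (darker).
Need 2 1/3 stops brighter from the ISO: 2000 → 2500 → 3200 → 4000 → 5000 → 6400 → 8000 → 10000.

ISO 10000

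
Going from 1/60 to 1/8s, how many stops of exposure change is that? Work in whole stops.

1/60 → 1/30 → 1/15 → 1/8 — count the steps: 3 stops.

3 stops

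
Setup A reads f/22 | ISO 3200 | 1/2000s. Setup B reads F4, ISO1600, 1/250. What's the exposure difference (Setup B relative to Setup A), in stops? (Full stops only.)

Aperture: f/22 → f/16 → f/11 → f/8 → f/5.6 → f/4 — 5 stops larger aperture (brighter).
Shutter speed: 1/2000 → 1/1000 → 1/500 → 1/250 — 3 stops slower (brighter).
ISO: 3200 → 1600 — 1 stop lower (darker).
Net: +5 +3 −1 = +7 stops.

7 stops brighter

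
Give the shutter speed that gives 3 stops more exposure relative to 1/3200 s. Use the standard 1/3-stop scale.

1/400s

Shutter speed: 1/3200 → 1/2500 → 1/2000 → 1/1600 → 1/1250 → 1/1000 → 1/800 → 1/640 → 1/500 → 1/400 — 3 stops longer (brighter).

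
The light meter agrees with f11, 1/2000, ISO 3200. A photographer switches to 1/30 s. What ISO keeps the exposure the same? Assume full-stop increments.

Shutter speed: 1/2000 → 1/1000 → 1/500 → 1/250 → 1/125 → 1/60 → 1/30 — 6 stops longer (brighter).
Need 6 stops darker from the ISO: 3200 → 1600 → 800 → 400 → 200 → 100 → 50.

ISO 50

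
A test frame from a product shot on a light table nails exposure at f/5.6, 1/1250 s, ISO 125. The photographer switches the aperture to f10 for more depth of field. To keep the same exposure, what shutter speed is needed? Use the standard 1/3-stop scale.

Aperture: f/5.6 → f/6.3 → f/7.1 → f/8 → f/9 → f/10 — 1 2/3 stops stopped down (darker).
Need 1 2/3 stops brighter from the shutter speed: 1/1250 → 1/1000 → 1/800 → 1/640 → 1/500 → 1/400.

1/400s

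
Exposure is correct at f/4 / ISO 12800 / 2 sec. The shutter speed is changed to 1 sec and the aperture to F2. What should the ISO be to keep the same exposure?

Shutter speed: 2 → 1 — 1 stop faster (darker).
Aperture: f/4 → f/2.8 → f/2 — 2 stops opened up (brighter).
Net change so far: 1 stop brighter. Offset with the ISO: 12800 → 6400.

ISO 6400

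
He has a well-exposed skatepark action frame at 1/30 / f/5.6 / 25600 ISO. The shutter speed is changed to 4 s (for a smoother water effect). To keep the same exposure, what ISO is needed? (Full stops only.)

ISO 200

Shutter speed: 1/30 → 1/15 → 1/8 → 1/4 → 1/2 → 1 → 2 → 4 — 7 stops slower (brighter).
Need 7 stops darker from the ISO: 25600 → 12800 → 6400 → 3200 → 1600 → 800 → 400 → 200.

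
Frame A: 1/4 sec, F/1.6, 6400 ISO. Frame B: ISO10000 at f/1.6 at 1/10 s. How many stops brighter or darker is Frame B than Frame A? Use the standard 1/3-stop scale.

2/3 stop darker

Aperture: unchanged.
Shutter speed: 1/4 → 1/5 → 1/6 → 1/8 → 1/10 — 1 1/3 stops shorter (darker).
ISO: 6400 → 8000 → 10000 — 2/3 stop raised (brighter).
Net: −1 1/3 +2/3 = −2/3 stops.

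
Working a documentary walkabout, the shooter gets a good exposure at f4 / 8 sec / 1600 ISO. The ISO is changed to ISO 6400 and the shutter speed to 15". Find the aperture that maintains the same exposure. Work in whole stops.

ISO: 1600 → 3200 → 6400 — 2 stops higher (brighter).
Shutter speed: 8 → 15 — 1 stop longer (brighter).
Net change so far: 3 stops brighter. Offset with the aperture: f/4 → f/5.6 → f/8 → f/11.

f/11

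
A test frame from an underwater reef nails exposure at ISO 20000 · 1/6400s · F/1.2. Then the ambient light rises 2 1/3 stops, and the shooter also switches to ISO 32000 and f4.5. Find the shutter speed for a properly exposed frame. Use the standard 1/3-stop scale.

Scene light: 2 1/3 stops brighter.
ISO: 20000 → 25600 → 32000 — 2/3 stop higher (brighter).
Aperture: f/1.2 → f/1.4 → f/1.6 → f/1.8 → f/2 → f/2.2 → f/2.5 → f/2.8 → f/3.2 → f/3.5 → f/4 → f/4.5 — 3 2/3 stops narrower (darker).
Net so far: 2/3 stop darker. Shutter speed: 1/6400 → 1/5000 → 1/4000.

1/4000s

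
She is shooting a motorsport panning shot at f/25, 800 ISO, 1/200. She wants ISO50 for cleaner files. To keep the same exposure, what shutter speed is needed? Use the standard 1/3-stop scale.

ISO: 800 → 640 → 500 → 400 → 320 → 250 → 200 → 160 → 125 → 100 → 80 → 64 → 50 — 4 stops lower (darker).
Need 4 stops brighter from the shutter speed: 1/200 → 1/160 → 1/125 → 1/100 → 1/80 → 1/60 → 1/50 → 1/40 → 1/30 → 1/25 → 1/20 → 1/15 → 1/13.

1/13s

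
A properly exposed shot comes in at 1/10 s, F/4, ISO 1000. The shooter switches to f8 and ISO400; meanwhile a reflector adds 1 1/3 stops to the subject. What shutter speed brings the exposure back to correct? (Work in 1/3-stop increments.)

Scene light: 1 1/3 stops brighter.
Aperture: f/4 → f/4.5 → f/5 → f/5.6 → f/6.3 → f/7.1 → f/8 — 2 stops narrower (darker).
ISO: 1000 → 800 → 640 → 500 → 400 — 1 1/3 stops lower (darker).
Net so far: 2 stops darker. Shutter speed: 1/10 → 1/8 → 1/6 → 1/5 → 1/4 → 0.3 → 0.4.

0.4 s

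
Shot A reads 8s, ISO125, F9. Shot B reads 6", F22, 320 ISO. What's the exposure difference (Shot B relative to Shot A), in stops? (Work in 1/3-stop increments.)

1 2/3 stops darker

Aperture: f/9 → f/10 → f/11 → f/13 → f/14 → f/16 → f/18 → f/20 → f/22 — 2 2/3 stops smaller aperture (darker).
Shutter speed: 8 → 6 — 1/3 stop faster (darker).
ISO: 125 → 160 → 200 → 250 → 320 — 1 1/3 stops higher (brighter).
Net: −2 2/3 −1/3 +1 1/3 = −1 2/3 stops.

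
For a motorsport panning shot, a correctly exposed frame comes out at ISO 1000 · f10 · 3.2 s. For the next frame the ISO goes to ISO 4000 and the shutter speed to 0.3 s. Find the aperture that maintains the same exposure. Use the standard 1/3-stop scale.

f/6.3

ISO: 1000 → 1250 → 1600 → 2000 → 2500 → 3200 → 4000 — 2 stops higher (brighter).
Shutter speed: 3.2 → 2.5 → 2 → 1.6 → 1.3 → 1 → 0.8 → 0.6 → 0.5 → 0.4 → 0.3 — 3 1/3 stops faster (darker).
Net change so far: 1 1/3 stops darker. Offset with the aperture: f/10 → f/9 → f/8 → f/7.1 → f/6.3.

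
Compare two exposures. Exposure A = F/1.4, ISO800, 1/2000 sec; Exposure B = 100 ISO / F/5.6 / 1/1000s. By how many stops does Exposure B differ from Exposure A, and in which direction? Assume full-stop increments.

Aperture: f/1.4 → f/2 → f/2.8 → f/4 → f/5.6 — 4 stops narrower (darker).
Shutter speed: 1/2000 → 1/1000 — 1 stop slower (brighter).
ISO: 800 → 400 → 200 → 100 — 3 stops lower (darker).
Net: −4 +1 −3 = −6 stops.

6 stops darker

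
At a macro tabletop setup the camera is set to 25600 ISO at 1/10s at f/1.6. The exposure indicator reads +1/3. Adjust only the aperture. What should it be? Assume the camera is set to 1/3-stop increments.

f/1.8

Overexposed by 1/3 stop → need 1/3 stop darker.
Aperture: f/1.6 → f/1.8.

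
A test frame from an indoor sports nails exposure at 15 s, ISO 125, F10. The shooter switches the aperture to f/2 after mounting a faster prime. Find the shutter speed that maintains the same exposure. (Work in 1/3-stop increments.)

Aperture: f/10 → f/9 → f/8 → f/7.1 → f/6.3 → f/5.6 → f/5 → f/4.5 → f/4 → f/3.5 → f/3.2 → f/2.8 → f/2.5 → f/2.2 → f/2 — 4 2/3 stops larger aperture (brighter).
Need 4 2/3 stops darker from the shutter speed: 15 → 13 → 10 → 8 → 6 → 5 → 4 → 3.2 → 2.5 → 2 → 1.6 → 1.3 → 1 → 0.8 → 0.6.

0.6 s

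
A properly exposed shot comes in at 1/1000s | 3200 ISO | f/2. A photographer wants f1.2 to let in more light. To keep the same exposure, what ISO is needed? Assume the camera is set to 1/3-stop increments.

ISO 1250

Aperture: f/2 → f/1.8 → f/1.6 → f/1.4 → f/1.2 — 1 1/3 stops wider (brighter).
Need 1 1/3 stops darker from the ISO: 3200 → 2500 → 2000 → 1600 → 1250.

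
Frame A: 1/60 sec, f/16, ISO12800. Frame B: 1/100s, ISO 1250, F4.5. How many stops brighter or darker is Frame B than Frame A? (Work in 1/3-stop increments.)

1/3 stop darker

Aperture: f/16 → f/14 → f/13 → f/11 → f/10 → f/9 → f/8 → f/7.1 → f/6.3 → f/5.6 → f/5 → f/4.5 — 3 2/3 stops larger aperture (brighter).
Shutter speed: 1/60 → 1/80 → 1/100 — 2/3 stop faster (darker).
ISO: 12800 → 10000 → 8000 → 6400 → 5000 → 4000 → 3200 → 2500 → 2000 → 1600 → 1250 — 3 1/3 stops dropped (darker).
Net: +3 2/3 −2/3 −3 1/3 = −1/3 stops.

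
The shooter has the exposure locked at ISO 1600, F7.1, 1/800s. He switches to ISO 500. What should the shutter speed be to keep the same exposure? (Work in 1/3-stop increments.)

ISO: 1600 → 1250 → 1000 → 800 → 640 → 500 — 1 2/3 stops lower (darker).
Need 1 2/3 stops brighter from the shutter speed: 1/800 → 1/640 → 1/500 → 1/400 → 1/320 → 1/250.

1/250s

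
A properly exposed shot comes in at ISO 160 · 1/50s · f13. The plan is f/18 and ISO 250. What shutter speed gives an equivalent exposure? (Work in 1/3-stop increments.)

1/40s

Aperture: f/13 → f/14 → f/16 → f/18 — 1 stop stopped down (darker).
ISO: 160 → 200 → 250 — 2/3 stop higher (brighter).
Net change so far: 1/3 stop darker. Offset with the shutter speed: 1/50 → 1/40.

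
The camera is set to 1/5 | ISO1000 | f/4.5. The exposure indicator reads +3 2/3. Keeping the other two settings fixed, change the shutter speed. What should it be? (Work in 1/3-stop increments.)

Overexposed by 3 2/3 stops → need 3 2/3 stops darker.
Shutter speed: 1/5 → 1/6 → 1/8 → 1/10 → 1/13 → 1/15 → 1/20 → 1/25 → 1/30 → 1/40 → 1/50 → 1/60.

1/60s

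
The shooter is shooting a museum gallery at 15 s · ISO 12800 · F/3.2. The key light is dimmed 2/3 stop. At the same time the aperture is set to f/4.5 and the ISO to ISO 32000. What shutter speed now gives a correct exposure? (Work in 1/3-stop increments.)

20 s

Scene light: 2/3 stop darker.
Aperture: f/3.2 → f/3.5 → f/4 → f/4.5 — 1 stop stopped down (darker).
ISO: 12800 → 16000 → 20000 → 25600 → 32000 — 1 1/3 stops higher (brighter).
Net so far: 1/3 stop darker. Shutter speed: 15 → 20.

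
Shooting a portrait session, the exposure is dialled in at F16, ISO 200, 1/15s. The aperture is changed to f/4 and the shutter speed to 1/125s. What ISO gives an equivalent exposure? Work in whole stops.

ISO 100

Aperture: f/16 → f/11 → f/8 → f/5.6 → f/4 — 4 stops wider (brighter).
Shutter speed: 1/15 → 1/30 → 1/60 → 1/125 — 3 stops shorter (darker).
Net change so far: 1 stop brighter. Offset with the ISO: 200 → 100.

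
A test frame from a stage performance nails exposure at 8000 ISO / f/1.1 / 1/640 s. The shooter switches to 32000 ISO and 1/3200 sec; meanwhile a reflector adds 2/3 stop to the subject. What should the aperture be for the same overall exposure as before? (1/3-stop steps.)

Scene light: 2/3 stop brighter.
ISO: 8000 → 10000 → 12800 → 16000 → 20000 → 25600 → 32000 — 2 stops higher (brighter).
Shutter speed: 1/640 → 1/800 → 1/1000 → 1/1250 → 1/1600 → 1/2000 → 1/2500 → 1/3200 — 2 1/3 stops shorter (darker).
Net so far: 1/3 stop brighter. Aperture: f/1.1 → f/1.2.

f/1.2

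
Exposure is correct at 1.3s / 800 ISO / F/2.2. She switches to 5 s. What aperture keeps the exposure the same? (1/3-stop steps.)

Shutter speed: 1.3 → 1.6 → 2 → 2.5 → 3.2 → 4 → 5 — 2 stops slower (brighter).
Need 2 stops darker from the aperture: f/2.2 → f/2.5 → f/2.8 → f/3.2 → f/3.5 → f/4 → f/4.5.

f/4.5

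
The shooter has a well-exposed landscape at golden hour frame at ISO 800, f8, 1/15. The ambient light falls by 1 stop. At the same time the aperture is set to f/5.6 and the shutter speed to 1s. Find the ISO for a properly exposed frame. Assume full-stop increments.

ISO 50

Scene light: 1 stop darker.
Aperture: f/8 → f/5.6 — 1 stop opened up (brighter).
Shutter speed: 1/15 → 1/8 → 1/4 → 1/2 → 1 — 4 stops slower (brighter).
Net so far: 4 stops brighter. ISO: 800 → 400 → 200 → 100 → 50.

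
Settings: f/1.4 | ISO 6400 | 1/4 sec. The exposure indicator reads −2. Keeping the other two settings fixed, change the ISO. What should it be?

ISO 25600

Underexposed by 2 stops → need 2 stops brighter.
ISO: 6400 → 12800 → 25600.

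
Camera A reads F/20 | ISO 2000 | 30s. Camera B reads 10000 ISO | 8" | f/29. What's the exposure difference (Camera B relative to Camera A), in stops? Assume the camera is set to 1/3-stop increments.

2/3 stop darker

Aperture: f/20 → f/22 → f/25 → f/29 — 1 stop stopped down (darker).
Shutter speed: 30 → 25 → 20 → 15 → 13 → 10 → 8 — 2 stops faster (darker).
ISO: 2000 → 2500 → 3200 → 4000 → 5000 → 6400 → 8000 → 10000 — 2 1/3 stops raised (brighter).
Net: −1 −2 +2 1/3 = −2/3 stops.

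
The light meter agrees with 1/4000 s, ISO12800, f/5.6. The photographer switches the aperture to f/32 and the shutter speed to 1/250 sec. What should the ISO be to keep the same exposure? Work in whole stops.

Aperture: f/5.6 → f/8 → f/11 → f/16 → f/22 → f/32 — 5 stops smaller aperture (darker).
Shutter speed: 1/4000 → 1/2000 → 1/1000 → 1/500 → 1/250 — 4 stops slower (brighter).
Net change so far: 1 stop darker. Offset with the ISO: 12800 → 25600.

ISO 25600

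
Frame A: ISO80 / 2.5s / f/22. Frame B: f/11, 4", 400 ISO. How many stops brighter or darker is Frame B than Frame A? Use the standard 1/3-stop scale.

Aperture: f/22 → f/20 → f/18 → f/16 → f/14 → f/13 → f/11 — 2 stops larger aperture (brighter).
Shutter speed: 2.5 → 3.2 → 4 — 2/3 stop longer (brighter).
ISO: 80 → 100 → 125 → 160 → 200 → 250 → 320 → 400 — 2 1/3 stops higher (brighter).
Net: +2 +2/3 +2 1/3 = +5 stops.

5 stops brighter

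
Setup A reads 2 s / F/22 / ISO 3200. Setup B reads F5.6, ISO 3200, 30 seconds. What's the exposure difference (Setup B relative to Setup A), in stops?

8 stops brighter

Aperture: f/22 → f/16 → f/11 → f/8 → f/5.6 — 4 stops opened up (brighter).
Shutter speed: 2 → 4 → 8 → 15 → 30 — 4 stops slower (brighter).
ISO: unchanged.
Net: +4 +4 = +8 stops.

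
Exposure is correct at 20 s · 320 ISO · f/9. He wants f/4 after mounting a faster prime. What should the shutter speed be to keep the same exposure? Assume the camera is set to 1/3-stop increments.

4 s

Aperture: f/9 → f/8 → f/7.1 → f/6.3 → f/5.6 → f/5 → f/4.5 → f/4 — 2 1/3 stops opened up (brighter).
Need 2 1/3 stops darker from the shutter speed: 20 → 15 → 13 → 10 → 8 → 6 → 5 → 4.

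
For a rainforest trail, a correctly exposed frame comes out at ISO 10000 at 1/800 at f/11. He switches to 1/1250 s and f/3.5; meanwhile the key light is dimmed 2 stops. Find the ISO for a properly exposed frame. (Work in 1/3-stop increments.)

Scene light: 2 stops darker.
Shutter speed: 1/800 → 1/1000 → 1/1250 — 2/3 stop shorter (darker).
Aperture: f/11 → f/10 → f/9 → f/8 → f/7.1 → f/6.3 → f/5.6 → f/5 → f/4.5 → f/4 → f/3.5 — 3 1/3 stops opened up (brighter).
Net so far: 2/3 stop brighter. ISO: 10000 → 8000 → 6400.

ISO 6400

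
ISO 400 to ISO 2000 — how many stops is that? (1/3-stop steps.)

400 → 500 → 640 → 800 → 1000 → 1250 → 1600 → 2000 — count the steps: 7 third-stops = 2 1/3 stops.

2 1/3 stops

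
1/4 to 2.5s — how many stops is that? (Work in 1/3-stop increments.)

3 1/3 stops

1/4 → 0.3 → 0.4 → 0.5 → 0.6 → 0.8 → 1 → 1.3 → 1.6 → 2 → 2.5 — count the steps: 10 third-stops = 3 1/3 stops.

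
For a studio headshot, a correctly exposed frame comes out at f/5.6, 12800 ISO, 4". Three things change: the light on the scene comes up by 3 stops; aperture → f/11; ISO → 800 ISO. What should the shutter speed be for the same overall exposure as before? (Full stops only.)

30 s

Scene light: 3 stops brighter.
Aperture: f/5.6 → f/8 → f/11 — 2 stops stopped down (darker).
ISO: 12800 → 6400 → 3200 → 1600 → 800 — 4 stops lower (darker).
Net so far: 3 stops darker. Shutter speed: 4 → 8 → 15 → 30.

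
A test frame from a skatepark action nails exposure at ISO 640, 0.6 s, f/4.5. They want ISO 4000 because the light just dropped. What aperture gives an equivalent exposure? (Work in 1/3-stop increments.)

f/11

ISO: 640 → 800 → 1000 → 1250 → 1600 → 2000 → 2500 → 3200 → 4000 — 2 2/3 stops higher (brighter).
Need 2 2/3 stops darker from the aperture: f/4.5 → f/5 → f/5.6 → f/6.3 → f/7.1 → f/8 → f/9 → f/10 → f/11.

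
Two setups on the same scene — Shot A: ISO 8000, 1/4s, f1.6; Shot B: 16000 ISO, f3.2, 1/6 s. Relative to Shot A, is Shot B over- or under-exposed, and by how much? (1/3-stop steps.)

1 2/3 stops darker

Aperture: f/1.6 → f/1.8 → f/2 → f/2.2 → f/2.5 → f/2.8 → f/3.2 — 2 stops smaller aperture (darker).
Shutter speed: 1/4 → 1/5 → 1/6 — 2/3 stop faster (darker).
ISO: 8000 → 10000 → 12800 → 16000 — 1 stop higher (brighter).
Net: −2 −2/3 +1 = −1 2/3 stops.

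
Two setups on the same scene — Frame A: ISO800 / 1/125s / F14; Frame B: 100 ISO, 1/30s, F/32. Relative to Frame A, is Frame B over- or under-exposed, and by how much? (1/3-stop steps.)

3 1/3 stops darker

Aperture: f/14 → f/16 → f/18 → f/20 → f/22 → f/25 → f/29 → f/32 — 2 1/3 stops narrower (darker).
Shutter speed: 1/125 → 1/100 → 1/80 → 1/60 → 1/50 → 1/40 → 1/30 — 2 stops slower (brighter).
ISO: 800 → 640 → 500 → 400 → 320 → 250 → 200 → 160 → 125 → 100 — 3 stops lower (darker).
Net: −2 1/3 +2 −3 = −3 1/3 stops.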